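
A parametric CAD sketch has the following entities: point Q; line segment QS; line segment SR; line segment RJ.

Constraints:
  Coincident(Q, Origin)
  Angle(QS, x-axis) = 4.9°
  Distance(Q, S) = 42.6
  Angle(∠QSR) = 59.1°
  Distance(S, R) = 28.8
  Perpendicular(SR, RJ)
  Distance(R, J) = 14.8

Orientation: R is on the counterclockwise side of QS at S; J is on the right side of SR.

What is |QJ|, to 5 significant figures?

51.818

∠QSR = 59.1°, so SR runs at 4.9° + (180° − 59.1°) = 125.80° from the x-axis; with |SR| = 28.8, R = S + 28.8·(cos 125.80°, sin 125.80°) = (25.598, 26.997). SR is perpendicular to RJ; with |RJ| = 14.8 on the right of SR, J = R + 14.8·(0.81106, 0.58496) = (37.601, 35.655). Then |QJ| = |J − Q| = 51.818.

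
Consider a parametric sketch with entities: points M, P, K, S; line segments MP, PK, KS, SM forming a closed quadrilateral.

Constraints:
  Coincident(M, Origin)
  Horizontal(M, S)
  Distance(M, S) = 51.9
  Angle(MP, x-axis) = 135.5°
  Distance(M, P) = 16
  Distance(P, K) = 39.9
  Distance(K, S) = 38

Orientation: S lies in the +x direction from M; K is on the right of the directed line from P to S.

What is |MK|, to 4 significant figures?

23.90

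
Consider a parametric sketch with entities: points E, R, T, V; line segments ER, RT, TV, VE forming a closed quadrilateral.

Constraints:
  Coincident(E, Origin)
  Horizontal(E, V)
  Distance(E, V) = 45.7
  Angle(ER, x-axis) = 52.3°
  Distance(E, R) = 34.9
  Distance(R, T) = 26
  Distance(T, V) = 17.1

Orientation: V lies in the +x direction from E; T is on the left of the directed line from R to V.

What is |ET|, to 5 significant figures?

48.246

E is at the origin; EV is horizontal with |EV| = 45.7 and V in +x, so V = (45.7, 0). ER runs at 52.3° with |ER| = 34.9, so R = (21.342, 27.614). T is determined by |RT| = 26.0 and |TV| = 17.1 together: it lies at the intersection of circle(R, 26.0) and circle(V, 17.1). With |RV| = 36.821, the foot of the radical line on RV is 23.619 from R and the perpendicular offset is √(26.0² − 23.619²) = 10.868. Taking the left-of-RV solution: T = (45.117, 17.090).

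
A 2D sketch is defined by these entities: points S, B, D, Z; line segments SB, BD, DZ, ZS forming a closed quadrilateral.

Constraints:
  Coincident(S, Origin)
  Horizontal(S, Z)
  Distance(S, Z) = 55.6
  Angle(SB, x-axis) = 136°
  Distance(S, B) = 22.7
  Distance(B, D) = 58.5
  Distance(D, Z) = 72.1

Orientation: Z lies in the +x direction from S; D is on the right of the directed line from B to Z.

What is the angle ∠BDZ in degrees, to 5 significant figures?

67.720°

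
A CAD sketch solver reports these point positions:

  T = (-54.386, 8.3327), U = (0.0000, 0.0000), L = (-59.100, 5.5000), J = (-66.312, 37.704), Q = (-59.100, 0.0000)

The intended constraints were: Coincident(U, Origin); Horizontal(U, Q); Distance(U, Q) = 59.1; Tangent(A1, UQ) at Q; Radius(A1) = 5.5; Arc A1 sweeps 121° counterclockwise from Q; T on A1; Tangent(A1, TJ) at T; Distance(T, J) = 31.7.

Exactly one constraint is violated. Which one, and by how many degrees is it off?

Tangent(A1, TJ) at T — off by 8.90°.

U = (0.00, 0.00) ✓; U.y = 0.00, Q.y = 0.00 ✓; |UQ| = 59.10 ✓; ∠(LQ, QU) = 90.00° ✓; |LQ| = 5.500 ✓; bearing(L→T) − bearing(L→Q) = 121.0° ✓; |LT| = 5.500 ✓; ∠(LT, TJ) = 98.90° ✗; |TJ| = 31.70 ✓.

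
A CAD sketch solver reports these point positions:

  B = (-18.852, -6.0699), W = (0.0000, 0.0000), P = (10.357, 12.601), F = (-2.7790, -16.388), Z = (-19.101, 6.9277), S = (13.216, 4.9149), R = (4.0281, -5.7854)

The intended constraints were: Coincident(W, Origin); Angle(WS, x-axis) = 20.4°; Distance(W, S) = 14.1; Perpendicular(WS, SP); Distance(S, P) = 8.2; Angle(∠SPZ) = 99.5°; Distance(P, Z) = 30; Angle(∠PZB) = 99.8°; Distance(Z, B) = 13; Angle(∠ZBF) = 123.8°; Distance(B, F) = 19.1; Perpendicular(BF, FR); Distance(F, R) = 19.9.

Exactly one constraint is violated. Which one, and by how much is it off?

Distance(F, R) = 19.9 — off by 7.30.

W = (0.00, 0.00) ✓; WS at 20.40° ✓; |WS| = 14.10 ✓; ∠(WS, SP) = 90.00° ✓; |SP| = 8.201 ✓; ∠SPZ = 99.50° ✓; |PZ| = 30.00 ✓; ∠PZB = 99.80° ✓; |ZB| = 13.00 ✓; ∠ZBF = 123.8° ✓; |BF| = 19.10 ✓; ∠(BF, FR) = 90.00° ✓; |FR| = 12.60 ✗.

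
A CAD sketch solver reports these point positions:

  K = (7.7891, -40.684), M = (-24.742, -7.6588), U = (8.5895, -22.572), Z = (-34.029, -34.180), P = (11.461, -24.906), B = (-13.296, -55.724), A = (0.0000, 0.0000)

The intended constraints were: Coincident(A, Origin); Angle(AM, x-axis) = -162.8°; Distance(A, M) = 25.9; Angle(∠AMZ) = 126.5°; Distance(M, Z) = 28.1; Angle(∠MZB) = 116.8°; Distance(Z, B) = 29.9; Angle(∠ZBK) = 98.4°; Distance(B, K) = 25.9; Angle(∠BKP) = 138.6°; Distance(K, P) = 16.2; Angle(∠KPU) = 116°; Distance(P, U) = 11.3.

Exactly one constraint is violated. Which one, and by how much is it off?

Distance(P, U) = 11.3 — off by 7.60.

A = (0.00, 0.00) ✓; AM at -162.8° ✓; |AM| = 25.90 ✓; ∠AMZ = 126.5° ✓; |MZ| = 28.10 ✓; ∠MZB = 116.8° ✓; |ZB| = 29.90 ✓; ∠ZBK = 98.40° ✓; |BK| = 25.90 ✓; ∠BKP = 138.6° ✓; |KP| = 16.20 ✓; ∠KPU = 116.0° ✓; |PU| = 3.700 ✗.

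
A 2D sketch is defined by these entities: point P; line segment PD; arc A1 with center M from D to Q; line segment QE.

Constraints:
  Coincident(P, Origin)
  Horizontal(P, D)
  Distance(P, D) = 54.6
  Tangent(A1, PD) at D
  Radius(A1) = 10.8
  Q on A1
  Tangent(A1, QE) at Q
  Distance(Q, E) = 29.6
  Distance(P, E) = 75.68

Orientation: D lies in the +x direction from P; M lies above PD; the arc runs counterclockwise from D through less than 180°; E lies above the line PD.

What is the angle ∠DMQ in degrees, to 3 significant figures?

93.4°

P is at the origin; PD is horizontal with |PD| = 54.6 and D on the +x side, so D = (54.6, 0.00). Tangency of A1 to PD means the radius MD is perpendicular to PD, so M = D + (0, 10.8) = (54.6, 10.8). Since MQ ⟂ QE (tangency), |ME| = √(10.8² + 29.6²) = 31.5 regardless of where Q sits on A1. So E lies on both circle(P, 75.68) and circle(M, 31.5); the above-PD intersection is E = (63.6, 41.0). Q is the foot of the tangent from E: Q = (65.4, 11.4).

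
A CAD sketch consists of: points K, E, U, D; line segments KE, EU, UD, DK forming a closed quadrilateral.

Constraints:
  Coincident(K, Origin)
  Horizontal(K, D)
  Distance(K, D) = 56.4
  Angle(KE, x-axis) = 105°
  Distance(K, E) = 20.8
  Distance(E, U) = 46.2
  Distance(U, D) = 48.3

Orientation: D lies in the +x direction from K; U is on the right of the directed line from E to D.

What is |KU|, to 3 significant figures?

25.9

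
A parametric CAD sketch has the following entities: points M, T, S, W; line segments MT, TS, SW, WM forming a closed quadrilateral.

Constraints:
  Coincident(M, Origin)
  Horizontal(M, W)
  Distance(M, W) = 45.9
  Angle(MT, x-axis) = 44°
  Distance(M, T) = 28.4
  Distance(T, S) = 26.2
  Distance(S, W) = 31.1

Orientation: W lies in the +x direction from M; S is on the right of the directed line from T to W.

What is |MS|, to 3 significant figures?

16.5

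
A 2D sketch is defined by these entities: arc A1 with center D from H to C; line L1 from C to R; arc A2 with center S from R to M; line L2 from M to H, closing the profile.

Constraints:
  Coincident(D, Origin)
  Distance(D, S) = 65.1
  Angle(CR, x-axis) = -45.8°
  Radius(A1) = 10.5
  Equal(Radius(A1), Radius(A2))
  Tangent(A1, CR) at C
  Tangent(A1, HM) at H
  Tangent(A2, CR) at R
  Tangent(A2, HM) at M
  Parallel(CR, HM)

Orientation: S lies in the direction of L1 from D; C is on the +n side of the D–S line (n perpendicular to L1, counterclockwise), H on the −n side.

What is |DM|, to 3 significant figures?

65.9

Tangency of A1 to both parallel lines with radius 10.5 puts C and H at D ± 10.5·n: C = (7.53, 7.32), H = (-7.53, -7.32). Equal radii place R and M the same way about S: R = S + 10.5·n = (52.9, -39.4), M = S − 10.5·n = (37.9, -54.0). Then |DM| = |M − D| = 65.9.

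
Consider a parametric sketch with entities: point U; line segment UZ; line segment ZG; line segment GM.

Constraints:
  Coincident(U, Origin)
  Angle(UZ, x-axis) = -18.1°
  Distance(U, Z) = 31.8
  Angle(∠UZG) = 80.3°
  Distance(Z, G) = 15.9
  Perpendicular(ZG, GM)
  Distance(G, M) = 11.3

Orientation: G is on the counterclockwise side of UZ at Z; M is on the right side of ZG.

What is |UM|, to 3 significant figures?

43.9

U is at the origin; UZ runs at -18.1° with length 31.8, so Z = 31.8·(cos -18.1°, sin -18.1°) = (30.2, -9.88). ∠UZG = 80.3°, so ZG runs at -18.1° + (180° − 80.3°) = 81.6° from the x-axis; with |ZG| = 15.9, G = Z + 15.9·(cos 81.6°, sin 81.6°) = (32.5, 5.85). The perpendicularity gives GM at right angles to ZG; with |GM| = 11.3 on the right of ZG, M = G + 11.3·(0.989, -0.146) = (43.7, 4.20). Then |UM| = |M − U| = 43.9.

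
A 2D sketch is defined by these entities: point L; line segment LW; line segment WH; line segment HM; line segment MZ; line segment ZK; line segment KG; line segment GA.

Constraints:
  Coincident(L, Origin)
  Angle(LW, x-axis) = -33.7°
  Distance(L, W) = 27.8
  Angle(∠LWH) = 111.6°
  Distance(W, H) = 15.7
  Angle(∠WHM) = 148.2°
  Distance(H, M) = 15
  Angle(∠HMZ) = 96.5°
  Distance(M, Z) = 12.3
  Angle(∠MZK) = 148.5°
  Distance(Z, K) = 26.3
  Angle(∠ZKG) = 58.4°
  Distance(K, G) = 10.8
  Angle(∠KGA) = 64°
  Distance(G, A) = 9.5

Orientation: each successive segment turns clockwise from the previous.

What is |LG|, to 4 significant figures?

11.57

L is at the origin; LW runs at -33.7° with length 27.8, so W = (23.13, -15.42). ∠LWH = 111.6° gives WH at -102.1° from the x-axis; with |WH| = 15.7, H = (19.84, -30.78). ∠WHM = 148.2° gives HM at -133.9° from the x-axis; with |HM| = 15.0, M = (9.436, -41.58). ∠HMZ = 96.5° gives MZ at 142.6° from the x-axis; with |MZ| = 12.3, Z = (-0.3350, -34.11). ∠MZK = 148.5° gives ZK at 111.1° from the x-axis; with |ZK| = 26.3, K = (-9.803, -9.577). ∠ZKG = 58.4° gives KG at -10.50° from the x-axis; with |KG| = 10.8, G = (0.8162, -11.54). Then |LG| = |G − L| = 11.57.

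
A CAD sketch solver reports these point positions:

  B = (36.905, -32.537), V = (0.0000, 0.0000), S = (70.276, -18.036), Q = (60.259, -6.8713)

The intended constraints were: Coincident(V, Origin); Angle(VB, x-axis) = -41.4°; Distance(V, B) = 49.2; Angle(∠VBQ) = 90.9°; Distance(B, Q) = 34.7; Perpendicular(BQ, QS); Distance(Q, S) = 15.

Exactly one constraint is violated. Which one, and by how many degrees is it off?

Perpendicular(BQ, QS) — off by 5.80°.

V = (0.00, 0.00) ✓; VB at -41.40° ✓; |VB| = 49.20 ✓; ∠VBQ = 90.90° ✓; |BQ| = 34.70 ✓; ∠(BQ, QS) = 95.80° ✗; |QS| = 15.00 ✓.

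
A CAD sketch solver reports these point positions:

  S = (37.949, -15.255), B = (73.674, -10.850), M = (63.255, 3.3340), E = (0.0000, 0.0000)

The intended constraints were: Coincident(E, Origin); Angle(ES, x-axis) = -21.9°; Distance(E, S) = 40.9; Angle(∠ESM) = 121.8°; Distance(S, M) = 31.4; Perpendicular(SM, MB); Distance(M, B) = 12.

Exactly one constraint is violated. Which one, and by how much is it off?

Distance(M, B) = 12 — off by 5.60.

E = (0.00, 0.00) ✓; ES at -21.90° ✓; |ES| = 40.90 ✓; ∠ESM = 121.8° ✓; |SM| = 31.40 ✓; ∠(SM, MB) = 90.00° ✓; |MB| = 17.60 ✗.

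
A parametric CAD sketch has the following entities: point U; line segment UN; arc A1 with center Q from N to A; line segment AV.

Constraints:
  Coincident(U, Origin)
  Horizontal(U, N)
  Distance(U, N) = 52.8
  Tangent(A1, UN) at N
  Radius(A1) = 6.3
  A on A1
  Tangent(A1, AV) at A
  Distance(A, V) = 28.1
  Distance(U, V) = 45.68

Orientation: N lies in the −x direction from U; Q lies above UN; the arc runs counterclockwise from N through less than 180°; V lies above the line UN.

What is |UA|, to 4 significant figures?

47.23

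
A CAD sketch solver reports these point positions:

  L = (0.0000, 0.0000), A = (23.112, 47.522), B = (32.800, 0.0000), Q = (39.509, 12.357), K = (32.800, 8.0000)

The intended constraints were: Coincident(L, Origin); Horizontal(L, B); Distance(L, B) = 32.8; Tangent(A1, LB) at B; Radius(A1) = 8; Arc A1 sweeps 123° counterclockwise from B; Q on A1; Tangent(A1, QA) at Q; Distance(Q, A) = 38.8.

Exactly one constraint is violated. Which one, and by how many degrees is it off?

Tangent(A1, QA) at Q — off by 8.00°.

L = (0.00, 0.00) ✓; L.y = 0.00, B.y = 0.00 ✓; |LB| = 32.80 ✓; ∠(KB, BL) = 90.00° ✓; |KB| = 8.000 ✓; bearing(K→Q) − bearing(K→B) = 123.0° ✓; |KQ| = 8.000 ✓; ∠(KQ, QA) = 98.00° ✗; |QA| = 38.80 ✓.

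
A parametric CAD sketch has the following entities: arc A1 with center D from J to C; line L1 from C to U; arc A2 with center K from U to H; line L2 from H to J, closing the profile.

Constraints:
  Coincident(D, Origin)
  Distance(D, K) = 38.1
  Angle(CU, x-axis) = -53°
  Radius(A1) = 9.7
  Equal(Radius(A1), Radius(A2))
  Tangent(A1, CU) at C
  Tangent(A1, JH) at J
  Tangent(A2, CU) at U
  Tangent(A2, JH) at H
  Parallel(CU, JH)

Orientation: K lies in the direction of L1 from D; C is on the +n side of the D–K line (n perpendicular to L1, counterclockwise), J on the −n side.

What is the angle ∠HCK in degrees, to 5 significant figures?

12.701°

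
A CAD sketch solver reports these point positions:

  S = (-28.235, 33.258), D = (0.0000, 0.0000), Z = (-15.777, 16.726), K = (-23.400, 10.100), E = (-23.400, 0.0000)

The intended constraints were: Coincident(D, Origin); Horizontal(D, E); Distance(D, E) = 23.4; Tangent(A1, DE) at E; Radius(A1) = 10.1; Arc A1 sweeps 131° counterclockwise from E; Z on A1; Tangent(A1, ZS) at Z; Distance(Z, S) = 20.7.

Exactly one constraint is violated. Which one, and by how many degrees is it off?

Tangent(A1, ZS) at Z — off by 4.00°.

D = (0.00, 0.00) ✓; D.y = 0.00, E.y = 0.00 ✓; |DE| = 23.40 ✓; ∠(KE, ED) = 90.00° ✓; |KE| = 10.10 ✓; bearing(K→Z) − bearing(K→E) = 131.0° ✓; |KZ| = 10.10 ✓; ∠(KZ, ZS) = 94.00° ✗; |ZS| = 20.70 ✓.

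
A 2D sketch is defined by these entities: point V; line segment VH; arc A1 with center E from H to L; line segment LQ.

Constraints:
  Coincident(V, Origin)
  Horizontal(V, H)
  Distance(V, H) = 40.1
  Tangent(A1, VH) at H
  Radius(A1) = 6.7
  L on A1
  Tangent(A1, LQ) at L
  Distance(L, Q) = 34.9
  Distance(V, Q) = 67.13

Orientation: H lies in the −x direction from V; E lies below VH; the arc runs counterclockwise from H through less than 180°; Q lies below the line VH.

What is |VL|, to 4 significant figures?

46.91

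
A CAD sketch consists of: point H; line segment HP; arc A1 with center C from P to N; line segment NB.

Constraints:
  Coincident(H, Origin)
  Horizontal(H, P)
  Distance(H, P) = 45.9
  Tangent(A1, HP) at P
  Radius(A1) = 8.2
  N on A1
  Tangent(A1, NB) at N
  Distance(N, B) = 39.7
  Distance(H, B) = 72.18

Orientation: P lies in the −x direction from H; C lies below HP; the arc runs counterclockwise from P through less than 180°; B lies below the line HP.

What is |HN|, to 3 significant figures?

54.7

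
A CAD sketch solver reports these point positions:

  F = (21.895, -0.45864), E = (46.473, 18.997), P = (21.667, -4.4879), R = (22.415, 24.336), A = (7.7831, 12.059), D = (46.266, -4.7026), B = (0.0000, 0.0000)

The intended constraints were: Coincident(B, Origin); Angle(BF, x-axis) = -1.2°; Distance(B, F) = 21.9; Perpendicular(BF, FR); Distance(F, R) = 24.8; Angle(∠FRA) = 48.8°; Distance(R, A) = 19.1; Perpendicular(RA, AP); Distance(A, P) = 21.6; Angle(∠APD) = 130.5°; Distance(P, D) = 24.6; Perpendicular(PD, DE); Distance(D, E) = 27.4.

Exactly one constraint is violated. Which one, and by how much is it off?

Distance(D, E) = 27.4 — off by 3.70.

B = (0.00, 0.00) ✓; BF at -1.200° ✓; |BF| = 21.90 ✓; ∠(BF, FR) = 90.00° ✓; |FR| = 24.80 ✓; ∠FRA = 48.80° ✓; |RA| = 19.10 ✓; ∠(RA, AP) = 90.00° ✓; |AP| = 21.60 ✓; ∠APD = 130.5° ✓; |PD| = 24.60 ✓; ∠(PD, DE) = 90.00° ✓; |DE| = 23.70 ✗.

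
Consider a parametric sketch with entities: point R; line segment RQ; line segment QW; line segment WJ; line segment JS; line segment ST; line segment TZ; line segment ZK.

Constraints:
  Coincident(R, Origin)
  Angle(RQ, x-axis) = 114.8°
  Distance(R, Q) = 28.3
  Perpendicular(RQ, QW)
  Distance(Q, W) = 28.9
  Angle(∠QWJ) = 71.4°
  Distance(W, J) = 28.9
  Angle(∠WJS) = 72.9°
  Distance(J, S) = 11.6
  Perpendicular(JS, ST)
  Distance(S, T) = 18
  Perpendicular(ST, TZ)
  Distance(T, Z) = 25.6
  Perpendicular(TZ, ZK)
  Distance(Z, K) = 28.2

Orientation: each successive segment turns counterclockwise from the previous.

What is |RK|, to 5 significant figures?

29.522

R is at the origin; RQ runs at 114.8° with length 28.3, so Q = (-11.870, 25.690). RQ is perpendicular to QW, so QW runs at -155.20°; with |QW| = 28.9, W = (-38.105, 13.568). ∠QWJ = 71.4° gives WJ at -46.600° from the x-axis; with |WJ| = 28.9, J = (-18.248, -7.4301). ∠WJS = 72.9° gives JS at 60.500° from the x-axis; with |JS| = 11.6, S = (-12.536, 2.6661). JS is perpendicular to ST, so ST runs at 150.50°; with |ST| = 18.0, T = (-28.203, 11.530). ST ⟂ TZ, so TZ runs at -119.50°; with |TZ| = 25.6, Z = (-40.809, -10.751). TZ ⟂ ZK, so ZK runs at -29.500°; with |ZK| = 28.2, K = (-16.265, -24.638). Then |RK| = |K − R| = 29.522.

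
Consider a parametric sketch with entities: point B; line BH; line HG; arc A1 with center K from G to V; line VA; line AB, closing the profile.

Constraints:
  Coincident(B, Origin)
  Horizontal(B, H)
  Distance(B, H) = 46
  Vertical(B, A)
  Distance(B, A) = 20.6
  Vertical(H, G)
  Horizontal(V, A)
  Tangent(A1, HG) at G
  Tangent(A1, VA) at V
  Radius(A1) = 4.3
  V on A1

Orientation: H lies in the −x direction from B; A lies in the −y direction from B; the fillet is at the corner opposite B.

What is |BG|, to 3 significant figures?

48.8

The virtual corner opposite B is at (-46.0, -20.6). Tangency of A1 to HG means the radius KG is perpendicular to HG and A1 meets VA tangentially, so KV is at right angles to VA, with radius 4.3, so the center K sits 4.3 in from both sides at K = (-41.7, -16.3). That places the tangent points at G = (-46.0, -16.3) on HG and V = (-41.7, -20.6) on VA. Then |BG| = |G − B| = 48.8.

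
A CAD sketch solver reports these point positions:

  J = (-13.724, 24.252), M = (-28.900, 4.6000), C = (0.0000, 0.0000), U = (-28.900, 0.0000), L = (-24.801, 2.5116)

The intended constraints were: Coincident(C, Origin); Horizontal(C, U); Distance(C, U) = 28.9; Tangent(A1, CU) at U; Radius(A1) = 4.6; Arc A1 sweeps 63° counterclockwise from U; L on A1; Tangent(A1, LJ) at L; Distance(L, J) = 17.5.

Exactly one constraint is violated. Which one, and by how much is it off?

Distance(L, J) = 17.5 — off by 6.90.

C = (0.00, 0.00) ✓; C.y = 0.00, U.y = 0.00 ✓; |CU| = 28.90 ✓; ∠(MU, UC) = 90.00° ✓; |MU| = 4.600 ✓; bearing(M→L) − bearing(M→U) = 63.00° ✓; |ML| = 4.600 ✓; ∠(ML, LJ) = 90.00° ✓; |LJ| = 24.40 ✗.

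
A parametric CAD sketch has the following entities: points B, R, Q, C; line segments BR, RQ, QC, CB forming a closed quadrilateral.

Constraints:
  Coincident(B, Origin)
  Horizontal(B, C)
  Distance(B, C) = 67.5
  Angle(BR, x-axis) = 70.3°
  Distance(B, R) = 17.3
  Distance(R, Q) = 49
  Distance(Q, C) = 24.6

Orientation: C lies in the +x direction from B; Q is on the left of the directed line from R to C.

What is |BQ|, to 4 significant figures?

58.49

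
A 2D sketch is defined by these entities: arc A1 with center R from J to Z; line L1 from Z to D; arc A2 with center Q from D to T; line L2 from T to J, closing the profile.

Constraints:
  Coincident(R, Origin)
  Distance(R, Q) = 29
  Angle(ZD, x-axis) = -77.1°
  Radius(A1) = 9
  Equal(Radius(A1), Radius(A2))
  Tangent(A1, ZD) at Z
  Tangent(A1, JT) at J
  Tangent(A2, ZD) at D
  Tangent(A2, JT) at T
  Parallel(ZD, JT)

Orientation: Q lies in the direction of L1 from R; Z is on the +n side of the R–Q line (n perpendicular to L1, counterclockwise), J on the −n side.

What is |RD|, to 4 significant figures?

30.36

The slot axis is L1's direction at -77.1°, so u = (cos -77.1°, sin -77.1°) = (0.2233, -0.9748) and n = (−sin -77.1°, cos -77.1°) = (0.9748, 0.2233). R is at the origin and Q lies 29.0 along u from R, so Q = 29.0·u = (6.474, -28.27). Tangency of A1 to both parallel lines with radius 9.0 puts Z and J at R ± 9.0·n: Z = (8.773, 2.009), J = (-8.773, -2.009). Equal radii place D and T the same way about Q: D = Q + 9.0·n = (15.25, -26.26), T = Q − 9.0·n = (-2.299, -30.28). Then |RD| = |D − R| = 30.36.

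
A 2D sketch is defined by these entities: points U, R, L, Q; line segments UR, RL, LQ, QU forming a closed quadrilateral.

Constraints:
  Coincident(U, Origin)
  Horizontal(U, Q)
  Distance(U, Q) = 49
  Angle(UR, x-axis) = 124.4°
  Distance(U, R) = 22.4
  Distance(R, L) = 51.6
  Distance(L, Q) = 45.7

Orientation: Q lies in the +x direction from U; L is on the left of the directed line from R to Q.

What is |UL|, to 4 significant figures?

53.94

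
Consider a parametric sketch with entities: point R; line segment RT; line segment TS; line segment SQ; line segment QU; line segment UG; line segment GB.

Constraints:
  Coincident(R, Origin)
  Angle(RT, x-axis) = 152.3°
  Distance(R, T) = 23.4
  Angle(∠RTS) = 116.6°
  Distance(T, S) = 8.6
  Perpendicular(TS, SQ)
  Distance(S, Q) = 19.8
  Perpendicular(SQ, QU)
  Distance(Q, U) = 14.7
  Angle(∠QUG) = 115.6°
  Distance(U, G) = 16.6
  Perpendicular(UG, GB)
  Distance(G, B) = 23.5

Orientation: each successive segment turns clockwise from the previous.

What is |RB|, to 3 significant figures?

32.1

R is at the origin; RT runs at 152.3° with length 23.4, so T = (-20.7, 10.9). ∠RTS = 116.6° gives TS at 88.9° from the x-axis; with |TS| = 8.6, S = (-20.6, 19.5). TS ⟂ SQ, so SQ runs at -1.10°; with |SQ| = 19.8, Q = (-0.757, 19.1). SQ is perpendicular to QU, so QU runs at -91.1°; with |QU| = 14.7, U = (-1.04, 4.40). ∠QUG = 115.6° gives UG at -156° from the x-axis; with |UG| = 16.6, G = (-16.1, -2.49). The perpendicularity gives GB at right angles to UG, so GB runs at 114°; with |GB| = 23.5, B = (-25.9, 18.9). Then |RB| = |B − R| = 32.1.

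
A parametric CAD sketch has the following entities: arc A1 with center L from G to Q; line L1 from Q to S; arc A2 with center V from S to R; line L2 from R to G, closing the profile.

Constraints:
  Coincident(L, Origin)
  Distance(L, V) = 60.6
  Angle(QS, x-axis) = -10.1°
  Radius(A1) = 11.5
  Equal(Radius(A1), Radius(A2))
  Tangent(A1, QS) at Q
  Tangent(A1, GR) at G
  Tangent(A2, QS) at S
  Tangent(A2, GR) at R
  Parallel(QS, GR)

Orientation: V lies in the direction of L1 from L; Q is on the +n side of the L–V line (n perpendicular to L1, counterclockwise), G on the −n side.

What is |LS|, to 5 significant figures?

61.682

Tangency of A1 to both parallel lines with radius 11.5 puts Q and G at L ± 11.5·n: Q = (2.0167, 11.322), G = (-2.0167, -11.322). Equal radii place S and R the same way about V: S = V + 11.5·n = (61.678, 0.69456), R = V − 11.5·n = (57.644, -21.949). Then |LS| = |S − L| = 61.682.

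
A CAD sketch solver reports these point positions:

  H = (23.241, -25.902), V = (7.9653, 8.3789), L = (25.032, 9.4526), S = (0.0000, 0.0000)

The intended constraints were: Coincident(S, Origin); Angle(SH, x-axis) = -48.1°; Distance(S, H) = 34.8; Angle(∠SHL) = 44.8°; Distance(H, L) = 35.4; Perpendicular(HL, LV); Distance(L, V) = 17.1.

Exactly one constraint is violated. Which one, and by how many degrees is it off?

Perpendicular(HL, LV) — off by 6.50°.

S = (0.00, 0.00) ✓; SH at -48.10° ✓; |SH| = 34.80 ✓; ∠SHL = 44.80° ✓; |HL| = 35.40 ✓; ∠(HL, LV) = 96.50° ✗; |LV| = 17.10 ✓.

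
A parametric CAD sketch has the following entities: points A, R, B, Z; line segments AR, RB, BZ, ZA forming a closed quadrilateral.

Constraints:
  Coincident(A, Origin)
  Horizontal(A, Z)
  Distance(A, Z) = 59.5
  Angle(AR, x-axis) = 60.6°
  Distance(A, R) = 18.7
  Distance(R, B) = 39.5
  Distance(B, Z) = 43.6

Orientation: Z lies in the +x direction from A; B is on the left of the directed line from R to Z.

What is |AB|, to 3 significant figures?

57.0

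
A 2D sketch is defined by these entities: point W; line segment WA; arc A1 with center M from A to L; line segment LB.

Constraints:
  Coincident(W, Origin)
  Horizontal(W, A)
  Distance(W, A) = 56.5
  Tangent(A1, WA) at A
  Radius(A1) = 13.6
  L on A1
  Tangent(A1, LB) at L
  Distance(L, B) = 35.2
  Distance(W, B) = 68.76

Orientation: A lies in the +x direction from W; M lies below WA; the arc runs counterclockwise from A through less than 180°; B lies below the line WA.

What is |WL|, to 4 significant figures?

45.59

W is at the origin; W and A share the same y with |WA| = 56.5 and A on the +x side, so A = (56.50, 0.000). Tangency of A1 to WA means the radius MA is perpendicular to WA, so M = A + (0, -13.6) = (56.50, -13.60). Since ML ⟂ LB (tangency), |MB| = √(13.6² + 35.2²) = 37.74 regardless of where L sits on A1. So B lies on both circle(W, 68.76) and circle(M, 37.74); the below-WA intersection is B = (47.06, -50.14). L is the foot of the tangent from B: L = (42.99, -15.17).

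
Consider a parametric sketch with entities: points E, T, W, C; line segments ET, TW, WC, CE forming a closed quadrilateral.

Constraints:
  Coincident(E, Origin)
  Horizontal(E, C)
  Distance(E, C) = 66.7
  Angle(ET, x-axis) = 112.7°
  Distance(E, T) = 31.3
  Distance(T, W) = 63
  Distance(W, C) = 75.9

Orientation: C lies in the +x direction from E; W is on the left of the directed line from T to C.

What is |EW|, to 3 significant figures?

78.3

E is at the origin; EC is horizontal with |EC| = 66.7 and C in +x, so C = (66.7, 0). ET runs at 112.7° with |ET| = 31.3, so T = (-12.1, 28.9). W is determined by |TW| = 63.0 and |WC| = 75.9 together: it lies at the intersection of circle(T, 63.0) and circle(C, 75.9). With |TC| = 83.9, the foot of the radical line on TC is 31.3 from T and the perpendicular offset is √(63.0² − 31.3²) = 54.7. Taking the left-of-TC solution: W = (36.1, 69.5).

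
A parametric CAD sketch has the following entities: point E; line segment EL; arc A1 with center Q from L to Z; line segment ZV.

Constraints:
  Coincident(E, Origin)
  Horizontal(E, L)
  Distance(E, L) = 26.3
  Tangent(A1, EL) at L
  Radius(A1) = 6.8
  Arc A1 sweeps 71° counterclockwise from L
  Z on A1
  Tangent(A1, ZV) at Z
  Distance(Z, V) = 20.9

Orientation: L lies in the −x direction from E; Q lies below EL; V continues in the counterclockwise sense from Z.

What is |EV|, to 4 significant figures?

46.43

E is at the origin; EL is horizontal with |EL| = 26.3 and L on the −x side, so L = (-26.30, 0.000). The tangent condition forces QL to be normal to EL, so Q = L + (0, -6.8) = (-26.30, -6.800). On A1, L sits at bearing 90° from Q; a 71° counterclockwise sweep puts Z at bearing 161°, so Z = Q + 6.8·(cos 161°, sin 161°) = (-32.73, -4.586). Tangency of A1 to ZV means the radius QZ is perpendicular to ZV, so ZV runs along (−sin 161°, cos 161°); with |ZV| = 20.9, V = (-39.53, -24.35). Then |EV| = |V − E| = 46.43.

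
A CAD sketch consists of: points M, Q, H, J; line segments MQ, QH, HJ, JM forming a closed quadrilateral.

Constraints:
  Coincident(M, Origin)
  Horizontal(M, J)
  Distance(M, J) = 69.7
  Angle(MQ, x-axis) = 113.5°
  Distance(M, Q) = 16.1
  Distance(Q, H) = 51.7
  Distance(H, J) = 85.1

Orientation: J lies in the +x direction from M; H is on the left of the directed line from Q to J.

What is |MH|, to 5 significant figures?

64.128

Checks: M.y = 0.00, J.y = 0.00 ✓; |QH| = 51.70 ✓; |HJ| = 85.10 ✓.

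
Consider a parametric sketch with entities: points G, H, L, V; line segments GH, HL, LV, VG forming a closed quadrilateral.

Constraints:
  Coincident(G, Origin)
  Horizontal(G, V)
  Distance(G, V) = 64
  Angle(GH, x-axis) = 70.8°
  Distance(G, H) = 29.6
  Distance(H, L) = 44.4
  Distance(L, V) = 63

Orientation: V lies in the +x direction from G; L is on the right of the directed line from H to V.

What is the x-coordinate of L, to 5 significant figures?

3.0500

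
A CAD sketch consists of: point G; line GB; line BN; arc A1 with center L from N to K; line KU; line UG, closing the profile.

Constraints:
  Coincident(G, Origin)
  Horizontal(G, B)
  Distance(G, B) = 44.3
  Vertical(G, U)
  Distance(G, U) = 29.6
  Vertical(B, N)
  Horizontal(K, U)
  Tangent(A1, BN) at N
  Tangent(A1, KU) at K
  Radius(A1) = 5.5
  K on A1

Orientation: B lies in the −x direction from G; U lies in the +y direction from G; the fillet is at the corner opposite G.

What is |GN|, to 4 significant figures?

50.43

G is at the origin; GB is horizontal with |GB| = 44.3 and B on the −x side, so B = (-44.30, 0.000). GU is vertical with |GU| = 29.6 and U on the +y side, so U = (0.000, 29.60). The virtual corner opposite G is at (-44.30, 29.60). The tangent condition forces LN to be normal to BN and since A1 is tangent to KU there, LK ⟂ KU, with radius 5.5, so the center L sits 5.5 in from both sides at L = (-38.80, 24.10). That places the tangent points at N = (-44.30, 24.10) on BN and K = (-38.80, 29.60) on KU. Then |GN| = |N − G| = 50.43.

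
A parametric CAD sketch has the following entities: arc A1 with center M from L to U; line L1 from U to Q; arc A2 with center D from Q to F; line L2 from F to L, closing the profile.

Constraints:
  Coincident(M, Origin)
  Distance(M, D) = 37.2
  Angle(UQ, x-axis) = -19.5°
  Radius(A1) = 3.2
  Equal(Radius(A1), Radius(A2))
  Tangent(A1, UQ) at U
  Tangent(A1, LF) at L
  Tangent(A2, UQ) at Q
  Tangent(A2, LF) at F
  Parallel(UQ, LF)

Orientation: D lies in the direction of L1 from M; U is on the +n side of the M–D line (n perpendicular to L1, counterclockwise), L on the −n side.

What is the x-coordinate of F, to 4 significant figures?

34.00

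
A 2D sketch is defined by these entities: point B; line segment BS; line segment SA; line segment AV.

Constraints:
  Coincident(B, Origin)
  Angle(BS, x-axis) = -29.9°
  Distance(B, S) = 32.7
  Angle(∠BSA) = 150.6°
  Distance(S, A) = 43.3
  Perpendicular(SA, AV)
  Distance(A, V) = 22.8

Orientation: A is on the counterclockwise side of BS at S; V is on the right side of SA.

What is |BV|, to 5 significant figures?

81.628

∠BSA = 150.6°, so SA runs at -29.9° + (180° − 150.6°) = -0.50000° from the x-axis; with |SA| = 43.3, A = S + 43.3·(cos -0.50000°, sin -0.50000°) = (71.646, -16.678). SA ⟂ AV; with |AV| = 22.8 on the right of SA, V = A + 22.8·(-0.0087265, -0.99996) = (71.447, -39.478). Then |BV| = |V − B| = 81.628.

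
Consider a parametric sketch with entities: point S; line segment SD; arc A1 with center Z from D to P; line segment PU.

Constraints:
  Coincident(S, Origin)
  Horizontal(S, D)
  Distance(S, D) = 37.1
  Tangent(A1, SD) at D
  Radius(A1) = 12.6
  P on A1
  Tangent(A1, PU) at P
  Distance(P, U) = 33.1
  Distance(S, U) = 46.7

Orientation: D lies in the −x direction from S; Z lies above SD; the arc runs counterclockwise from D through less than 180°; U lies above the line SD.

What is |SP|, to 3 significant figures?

26.8

Checks: |ZP| = 12.60 ✓; ∠(ZP, PU) = 90.00° ✓; |PU| = 33.10 ✓; |SU| = 46.70 ✓.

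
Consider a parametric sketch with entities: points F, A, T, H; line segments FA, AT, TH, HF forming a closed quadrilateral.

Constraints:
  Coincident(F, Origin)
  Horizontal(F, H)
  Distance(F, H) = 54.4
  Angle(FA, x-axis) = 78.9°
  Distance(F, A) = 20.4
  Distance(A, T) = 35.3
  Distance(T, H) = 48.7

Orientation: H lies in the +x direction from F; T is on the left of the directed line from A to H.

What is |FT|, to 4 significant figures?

52.75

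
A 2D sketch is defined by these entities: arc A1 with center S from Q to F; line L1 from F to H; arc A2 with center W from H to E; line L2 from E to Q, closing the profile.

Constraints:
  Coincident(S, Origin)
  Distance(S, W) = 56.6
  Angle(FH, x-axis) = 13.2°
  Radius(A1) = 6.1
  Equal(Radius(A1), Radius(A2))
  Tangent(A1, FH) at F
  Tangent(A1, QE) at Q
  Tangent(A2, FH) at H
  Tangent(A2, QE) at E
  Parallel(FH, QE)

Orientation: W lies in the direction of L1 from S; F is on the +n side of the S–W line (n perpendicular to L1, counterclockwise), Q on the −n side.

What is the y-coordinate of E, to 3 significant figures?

6.99

The slot axis is L1's direction at 13.2°, so u = (cos 13.2°, sin 13.2°) = (0.974, 0.228) and n = (−sin 13.2°, cos 13.2°) = (-0.228, 0.974). S is at the origin and W lies 56.6 along u from S, so W = 56.6·u = (55.1, 12.9). Tangency of A1 to both parallel lines with radius 6.1 puts F and Q at S ± 6.1·n: F = (-1.39, 5.94), Q = (1.39, -5.94). Equal radii place H and E the same way about W: H = W + 6.1·n = (53.7, 18.9), E = W − 6.1·n = (56.5, 6.99). So E.y = 6.99.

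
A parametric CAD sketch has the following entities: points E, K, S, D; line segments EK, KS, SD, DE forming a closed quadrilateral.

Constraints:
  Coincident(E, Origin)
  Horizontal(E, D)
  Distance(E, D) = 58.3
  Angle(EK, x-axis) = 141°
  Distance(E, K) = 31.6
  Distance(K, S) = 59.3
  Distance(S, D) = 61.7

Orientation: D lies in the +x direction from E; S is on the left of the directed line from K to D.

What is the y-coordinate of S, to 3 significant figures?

52.1

E is at the origin; ED is horizontal with |ED| = 58.3 and D in +x, so D = (58.3, 0). EK runs at 141.0° with |EK| = 31.6, so K = (-24.6, 19.9). S is determined by |KS| = 59.3 and |SD| = 61.7 together: it lies at the intersection of circle(K, 59.3) and circle(D, 61.7). With |KD| = 85.2, the foot of the radical line on KD is 40.9 from K and the perpendicular offset is √(59.3² − 40.9²) = 42.9. Taking the left-of-KD solution: S = (25.2, 52.1).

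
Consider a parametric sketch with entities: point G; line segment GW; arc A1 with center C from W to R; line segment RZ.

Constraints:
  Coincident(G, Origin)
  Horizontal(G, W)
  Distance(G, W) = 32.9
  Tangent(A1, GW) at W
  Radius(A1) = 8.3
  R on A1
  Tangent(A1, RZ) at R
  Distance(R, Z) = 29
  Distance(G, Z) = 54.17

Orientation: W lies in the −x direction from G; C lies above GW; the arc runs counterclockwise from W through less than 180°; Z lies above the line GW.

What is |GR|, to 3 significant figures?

28.2

G is at the origin; G and W share the same y with |GW| = 32.9 and W on the −x side, so W = (-32.9, 0.00). A1 meets GW tangentially, so CW is at right angles to GW, so C = W + (0, 8.3) = (-32.9, 8.30). Since CR ⟂ RZ (tangency), |CZ| = √(8.3² + 29.0²) = 30.2 regardless of where R sits on A1. So Z lies on both circle(G, 54.17) and circle(C, 30.2); the above-GW intersection is Z = (-38.7, 37.9). R is the foot of the tangent from Z: R = (-25.5, 12.1).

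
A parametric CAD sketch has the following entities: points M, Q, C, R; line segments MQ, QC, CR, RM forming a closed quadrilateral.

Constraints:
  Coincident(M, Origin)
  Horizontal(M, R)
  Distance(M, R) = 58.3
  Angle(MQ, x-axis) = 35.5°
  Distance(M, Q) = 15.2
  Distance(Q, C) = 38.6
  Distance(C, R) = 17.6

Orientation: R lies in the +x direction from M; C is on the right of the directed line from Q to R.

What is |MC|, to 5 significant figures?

46.579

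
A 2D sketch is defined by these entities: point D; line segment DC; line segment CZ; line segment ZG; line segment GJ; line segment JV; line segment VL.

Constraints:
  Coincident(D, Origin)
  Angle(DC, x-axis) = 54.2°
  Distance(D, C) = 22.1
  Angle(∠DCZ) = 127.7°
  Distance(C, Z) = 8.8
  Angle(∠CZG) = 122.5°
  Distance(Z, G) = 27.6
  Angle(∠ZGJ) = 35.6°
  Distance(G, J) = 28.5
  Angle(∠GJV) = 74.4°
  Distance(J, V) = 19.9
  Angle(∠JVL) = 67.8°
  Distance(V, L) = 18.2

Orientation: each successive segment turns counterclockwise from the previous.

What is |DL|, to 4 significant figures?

32.37

D is at the origin; DC runs at 54.2° with length 22.1, so C = (12.93, 17.92). ∠DCZ = 127.7° gives CZ at 106.5° from the x-axis; with |CZ| = 8.8, Z = (10.43, 26.36). ∠CZG = 122.5° gives ZG at 164.0° from the x-axis; with |ZG| = 27.6, G = (-16.10, 33.97). ∠ZGJ = 35.6° gives GJ at -51.60° from the x-axis; with |GJ| = 28.5, J = (1.600, 11.63). ∠GJV = 74.4° gives JV at 54.00° from the x-axis; with |JV| = 19.9, V = (13.30, 27.73). ∠JVL = 67.8° gives VL at 166.2° from the x-axis; with |VL| = 18.2, L = (-4.378, 32.08). Then |DL| = |L − D| = 32.37.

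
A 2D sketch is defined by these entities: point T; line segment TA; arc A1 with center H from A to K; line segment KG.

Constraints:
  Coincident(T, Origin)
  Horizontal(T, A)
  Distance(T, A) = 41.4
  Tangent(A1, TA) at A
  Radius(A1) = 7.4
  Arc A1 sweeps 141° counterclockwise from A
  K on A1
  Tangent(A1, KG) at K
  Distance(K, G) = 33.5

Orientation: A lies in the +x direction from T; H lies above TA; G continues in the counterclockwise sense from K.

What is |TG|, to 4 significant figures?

39.66

On A1, A sits at bearing -90° from H; a 141° counterclockwise sweep puts K at bearing 51°, so K = H + 7.4·(cos 51°, sin 51°) = (46.06, 13.15). The tangent condition forces HK to be normal to KG, so KG runs along (−sin 51°, cos 51°); with |KG| = 33.5, G = (20.02, 34.23). Then |TG| = |G − T| = 39.66.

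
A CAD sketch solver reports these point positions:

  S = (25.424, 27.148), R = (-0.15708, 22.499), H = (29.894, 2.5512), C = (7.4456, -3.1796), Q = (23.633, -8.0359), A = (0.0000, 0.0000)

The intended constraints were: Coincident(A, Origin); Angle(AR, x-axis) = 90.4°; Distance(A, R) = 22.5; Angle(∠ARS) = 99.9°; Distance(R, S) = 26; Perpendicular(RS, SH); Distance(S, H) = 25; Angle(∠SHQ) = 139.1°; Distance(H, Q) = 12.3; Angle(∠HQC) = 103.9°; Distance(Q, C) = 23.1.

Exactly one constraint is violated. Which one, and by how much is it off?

Distance(Q, C) = 23.1 — off by 6.20.

A = (0.00, 0.00) ✓; AR at 90.40° ✓; |AR| = 22.50 ✓; ∠ARS = 99.90° ✓; |RS| = 26.00 ✓; ∠(RS, SH) = 90.00° ✓; |SH| = 25.00 ✓; ∠SHQ = 139.1° ✓; |HQ| = 12.30 ✓; ∠HQC = 103.9° ✓; |QC| = 16.90 ✗.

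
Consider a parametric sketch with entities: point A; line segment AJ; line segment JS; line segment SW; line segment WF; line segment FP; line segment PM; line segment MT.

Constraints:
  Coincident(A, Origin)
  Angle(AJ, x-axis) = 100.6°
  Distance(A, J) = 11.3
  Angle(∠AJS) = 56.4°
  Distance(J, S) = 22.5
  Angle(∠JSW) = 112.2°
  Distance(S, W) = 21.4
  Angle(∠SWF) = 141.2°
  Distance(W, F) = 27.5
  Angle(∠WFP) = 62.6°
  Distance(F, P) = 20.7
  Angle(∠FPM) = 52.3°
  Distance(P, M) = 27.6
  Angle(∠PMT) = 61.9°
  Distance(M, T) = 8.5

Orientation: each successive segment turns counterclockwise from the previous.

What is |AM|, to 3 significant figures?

34.3

A is at the origin; AJ runs at 100.6° with length 11.3, so J = (-2.08, 11.1). ∠AJS = 56.4° gives JS at -136° from the x-axis; with |JS| = 22.5, S = (-18.2, -4.58). ∠JSW = 112.2° gives SW at -68.0° from the x-axis; with |SW| = 21.4, W = (-10.2, -24.4). ∠SWF = 141.2° gives WF at -29.2° from the x-axis; with |WF| = 27.5, F = (13.8, -37.8). ∠WFP = 62.6° gives FP at 88.2° from the x-axis; with |FP| = 20.7, P = (14.5, -17.1). ∠FPM = 52.3° gives PM at -144° from the x-axis; with |PM| = 27.6, M = (-7.89, -33.3). Then |AM| = |M − A| = 34.3.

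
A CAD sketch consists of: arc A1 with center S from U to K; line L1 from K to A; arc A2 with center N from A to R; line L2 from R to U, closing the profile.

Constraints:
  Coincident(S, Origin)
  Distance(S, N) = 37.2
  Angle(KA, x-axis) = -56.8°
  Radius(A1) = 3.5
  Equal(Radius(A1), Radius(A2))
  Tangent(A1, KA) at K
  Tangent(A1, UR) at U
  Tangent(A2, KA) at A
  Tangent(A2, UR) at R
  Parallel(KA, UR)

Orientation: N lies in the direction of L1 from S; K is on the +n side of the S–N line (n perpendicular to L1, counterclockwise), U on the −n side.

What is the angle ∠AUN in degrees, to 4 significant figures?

5.282°

The slot axis is L1's direction at -56.8°, so u = (cos -56.8°, sin -56.8°) = (0.5476, -0.8368) and n = (−sin -56.8°, cos -56.8°) = (0.8368, 0.5476). S is at the origin and N lies 37.2 along u from S, so N = 37.2·u = (20.37, -31.13). Tangency of A1 to both parallel lines with radius 3.5 puts K and U at S ± 3.5·n: K = (2.929, 1.916), U = (-2.929, -1.916). Equal radii place A and R the same way about N: A = N + 3.5·n = (23.30, -29.21), R = N − 3.5·n = (17.44, -33.04). Then cos ∠AUN = UA·UN / (|UA||UN|), giving 5.282°.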